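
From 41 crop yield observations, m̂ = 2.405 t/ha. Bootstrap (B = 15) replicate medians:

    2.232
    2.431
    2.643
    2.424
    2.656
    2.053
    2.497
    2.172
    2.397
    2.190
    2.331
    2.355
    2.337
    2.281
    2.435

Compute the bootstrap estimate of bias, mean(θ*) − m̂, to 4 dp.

mean(θ*) = (2.232 + 2.431 + 2.643 + 2.424 + 2.656 + 2.053 + 2.497 + 2.172 + 2.397 + 2.190 + 2.331 + 2.355 + 2.337 + 2.281 + 2.435) / 15 = 2.36227
bias = 2.36227 − 2.405

bias = −0.0427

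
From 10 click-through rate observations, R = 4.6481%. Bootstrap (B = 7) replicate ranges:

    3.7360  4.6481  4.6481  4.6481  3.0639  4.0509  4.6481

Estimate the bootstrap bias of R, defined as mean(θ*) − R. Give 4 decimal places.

bias = −0.4419

mean(θ*) = (3.7360 + 4.6481 + 4.6481 + 4.6481 + 3.0639 + 4.0509 + 4.6481) / 7 = 4.20617
bias = 4.20617 − 4.6481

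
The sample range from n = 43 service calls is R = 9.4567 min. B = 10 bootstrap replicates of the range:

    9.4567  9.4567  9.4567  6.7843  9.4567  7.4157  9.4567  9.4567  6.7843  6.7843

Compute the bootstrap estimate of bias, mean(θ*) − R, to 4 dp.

bias = −1.0058

mean(θ*) = (9.4567 + 9.4567 + 9.4567 + 6.7843 + 9.4567 + 7.4157 + 9.4567 + 9.4567 + 6.7843 + 6.7843) / 10 = 8.45088
bias = 8.45088 − 9.4567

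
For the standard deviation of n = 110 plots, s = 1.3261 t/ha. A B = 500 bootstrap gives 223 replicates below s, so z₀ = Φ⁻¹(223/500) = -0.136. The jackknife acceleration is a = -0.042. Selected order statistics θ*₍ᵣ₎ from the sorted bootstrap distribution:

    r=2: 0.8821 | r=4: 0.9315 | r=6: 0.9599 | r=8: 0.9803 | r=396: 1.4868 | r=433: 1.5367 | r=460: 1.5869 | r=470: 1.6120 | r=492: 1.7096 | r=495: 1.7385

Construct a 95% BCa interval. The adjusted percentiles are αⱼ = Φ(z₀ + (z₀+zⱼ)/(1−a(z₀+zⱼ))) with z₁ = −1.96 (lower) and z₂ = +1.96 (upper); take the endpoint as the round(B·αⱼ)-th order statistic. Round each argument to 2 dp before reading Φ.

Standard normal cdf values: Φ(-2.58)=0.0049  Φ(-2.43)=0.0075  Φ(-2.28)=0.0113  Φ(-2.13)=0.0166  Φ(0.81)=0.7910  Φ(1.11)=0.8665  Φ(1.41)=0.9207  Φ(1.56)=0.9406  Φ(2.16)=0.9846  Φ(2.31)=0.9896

Lower: z₀ + z₁ = -0.136 + (-1.960) = -2.096; 1 − a(z₀+z₁) = 1 − (-0.042)(-2.096) = 0.9120; argument = -0.136 + (-2.096)/0.9120 = -2.4343 → -2.43.
α₁ = Φ(-2.43) = 0.0075; rank = round(500 × 0.0075) = 4; θ*₍4₎ = 0.9315.
Upper: z₀ + z₂ = 1.824; 1 − a(z₀+z₂) = 1.0766; argument = 1.5582 → 1.56; α₂ = 0.9406; rank = 470; θ*₍470₎ = 1.6120.

(0.9315, 1.6120)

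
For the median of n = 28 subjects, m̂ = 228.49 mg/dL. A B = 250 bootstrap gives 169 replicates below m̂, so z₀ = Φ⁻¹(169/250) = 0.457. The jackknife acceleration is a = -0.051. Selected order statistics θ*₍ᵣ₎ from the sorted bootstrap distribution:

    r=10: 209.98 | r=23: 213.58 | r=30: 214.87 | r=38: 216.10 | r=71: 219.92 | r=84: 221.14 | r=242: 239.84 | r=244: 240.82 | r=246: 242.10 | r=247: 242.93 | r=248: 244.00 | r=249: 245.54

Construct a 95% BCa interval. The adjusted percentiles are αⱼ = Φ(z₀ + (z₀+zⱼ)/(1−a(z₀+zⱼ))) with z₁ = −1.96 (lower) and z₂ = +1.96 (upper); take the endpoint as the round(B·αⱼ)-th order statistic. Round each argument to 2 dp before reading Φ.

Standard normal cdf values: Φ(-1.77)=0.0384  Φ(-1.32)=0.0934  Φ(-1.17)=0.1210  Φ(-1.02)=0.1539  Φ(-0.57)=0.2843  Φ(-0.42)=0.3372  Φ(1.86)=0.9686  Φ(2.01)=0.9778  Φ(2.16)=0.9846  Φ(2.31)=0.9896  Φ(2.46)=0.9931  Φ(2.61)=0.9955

(214.87, 245.54)

Lower: z₀ + z₁ = 0.457 + (-1.960) = -1.503; 1 − a(z₀+z₁) = 1 − (-0.051)(-1.503) = 0.9233; argument = 0.457 + (-1.503)/0.9233 = -1.1708 → -1.17.
α₁ = Φ(-1.17) = 0.1210; rank = round(250 × 0.1210) = 30; θ*₍30₎ = 214.87.
Upper: z₀ + z₂ = 2.417; 1 − a(z₀+z₂) = 1.1233; argument = 2.6088 → 2.61; α₂ = 0.9955; rank = 249; θ*₍249₎ = 245.54.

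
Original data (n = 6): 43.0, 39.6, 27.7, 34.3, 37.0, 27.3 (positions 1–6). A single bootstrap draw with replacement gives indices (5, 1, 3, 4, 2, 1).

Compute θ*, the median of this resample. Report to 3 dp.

θ* = 38.300

Resample values: 37.0, 43.0, 27.7, 34.3, 39.6, 43.0.
Sorted: 27.7, 34.3, 37.0, 39.6, 43.0, 43.0
Median = average of the two middle values = 38.300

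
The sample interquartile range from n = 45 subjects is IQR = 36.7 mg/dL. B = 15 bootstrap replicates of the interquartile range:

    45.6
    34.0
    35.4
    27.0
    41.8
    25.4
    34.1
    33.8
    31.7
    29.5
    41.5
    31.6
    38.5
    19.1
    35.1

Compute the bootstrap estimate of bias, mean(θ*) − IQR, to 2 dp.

mean(θ*) = (45.6 + 34.0 + 35.4 + 27.0 + 41.8 + 25.4 + 34.1 + 33.8 + 31.7 + 29.5 + 41.5 + 31.6 + 38.5 + 19.1 + 35.1) / 15 = 33.607
bias = 33.607 − 36.7

bias = −3.09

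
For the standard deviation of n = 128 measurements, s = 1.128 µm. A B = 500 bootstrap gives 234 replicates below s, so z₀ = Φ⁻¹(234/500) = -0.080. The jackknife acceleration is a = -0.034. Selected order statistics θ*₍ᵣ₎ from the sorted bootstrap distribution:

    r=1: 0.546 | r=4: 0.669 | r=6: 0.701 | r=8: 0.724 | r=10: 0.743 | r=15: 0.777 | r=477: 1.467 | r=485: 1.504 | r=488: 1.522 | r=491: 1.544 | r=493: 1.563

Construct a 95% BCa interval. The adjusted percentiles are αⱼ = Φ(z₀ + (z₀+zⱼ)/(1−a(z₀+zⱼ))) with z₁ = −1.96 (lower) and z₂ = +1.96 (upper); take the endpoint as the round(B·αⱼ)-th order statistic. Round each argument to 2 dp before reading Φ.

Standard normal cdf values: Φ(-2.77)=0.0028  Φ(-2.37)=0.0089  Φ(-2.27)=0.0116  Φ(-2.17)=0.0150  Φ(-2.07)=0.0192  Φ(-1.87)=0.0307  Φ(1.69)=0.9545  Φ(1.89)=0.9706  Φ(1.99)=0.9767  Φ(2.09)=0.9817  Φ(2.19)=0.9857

(0.701, 1.467)

Lower: z₀ + z₁ = -0.080 + (-1.960) = -2.040; 1 − a(z₀+z₁) = 1 − (-0.034)(-2.040) = 0.9306; argument = -0.080 + (-2.040)/0.9306 = -2.2720 → -2.27.
α₁ = Φ(-2.27) = 0.0116; rank = round(500 × 0.0116) = 6; θ*₍6₎ = 0.701.
Upper: z₀ + z₂ = 1.880; 1 − a(z₀+z₂) = 1.0639; argument = 1.6871 → 1.69; α₂ = 0.9545; rank = 477; θ*₍477₎ = 1.467.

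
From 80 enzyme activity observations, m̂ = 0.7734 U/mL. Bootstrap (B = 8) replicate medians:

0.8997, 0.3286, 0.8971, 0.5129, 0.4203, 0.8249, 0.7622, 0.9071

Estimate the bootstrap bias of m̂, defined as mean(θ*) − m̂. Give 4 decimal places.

mean(θ*) = (0.8997 + 0.3286 + 0.8971 + 0.5129 + 0.4203 + 0.8249 + 0.7622 + 0.9071) / 8 = 0.69410
bias = 0.69410 − 0.7734

bias = −0.0793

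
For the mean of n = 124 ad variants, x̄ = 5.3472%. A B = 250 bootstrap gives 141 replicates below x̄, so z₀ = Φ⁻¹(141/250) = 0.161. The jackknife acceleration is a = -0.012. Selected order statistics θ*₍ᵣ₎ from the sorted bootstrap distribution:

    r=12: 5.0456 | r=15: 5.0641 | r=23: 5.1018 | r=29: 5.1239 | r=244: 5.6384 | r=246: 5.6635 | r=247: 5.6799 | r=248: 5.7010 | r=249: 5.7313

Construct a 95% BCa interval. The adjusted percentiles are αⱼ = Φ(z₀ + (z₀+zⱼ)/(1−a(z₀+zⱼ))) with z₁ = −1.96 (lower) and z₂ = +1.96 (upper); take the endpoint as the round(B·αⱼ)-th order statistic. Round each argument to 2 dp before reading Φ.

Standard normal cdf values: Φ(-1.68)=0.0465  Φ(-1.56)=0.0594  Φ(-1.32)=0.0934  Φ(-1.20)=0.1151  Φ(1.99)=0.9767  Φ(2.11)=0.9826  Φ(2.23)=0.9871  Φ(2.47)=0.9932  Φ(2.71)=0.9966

(5.0456, 5.6799)

Lower: z₀ + z₁ = 0.161 + (-1.960) = -1.799; 1 − a(z₀+z₁) = 1 − (-0.012)(-1.799) = 0.9784; argument = 0.161 + (-1.799)/0.9784 = -1.6777 → -1.68.
α₁ = Φ(-1.68) = 0.0465; rank = round(250 × 0.0465) = 12; θ*₍12₎ = 5.0456.
Upper: z₀ + z₂ = 2.121; 1 − a(z₀+z₂) = 1.0255; argument = 2.2294 → 2.23; α₂ = 0.9871; rank = 247; θ*₍247₎ = 5.6799.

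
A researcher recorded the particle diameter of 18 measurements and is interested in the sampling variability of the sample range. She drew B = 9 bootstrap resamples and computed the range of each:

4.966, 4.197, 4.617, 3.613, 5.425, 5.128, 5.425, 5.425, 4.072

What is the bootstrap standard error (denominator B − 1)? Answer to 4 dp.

SE* = 0.6737

Bootstrap SE is the standard deviation of the 9 replicate ranges.
Mean of replicates: (4.966 + 4.197 + 4.617 + 3.613 + 5.425 + 5.128 + 5.425 + 5.425 + 4.072) / 9 = 42.86800 / 9 = 4.76311
Sum of squared deviations: (+0.20289)² + (−0.56611)² + (−0.14611)² + (−1.15011)² + (+0.66189)² + (+0.36489)² + (+0.66189)² + (+0.66189)² + (−0.69111)² = 3.63082
Variance = 3.63082 / 8 = 0.45385
SE* = √0.45385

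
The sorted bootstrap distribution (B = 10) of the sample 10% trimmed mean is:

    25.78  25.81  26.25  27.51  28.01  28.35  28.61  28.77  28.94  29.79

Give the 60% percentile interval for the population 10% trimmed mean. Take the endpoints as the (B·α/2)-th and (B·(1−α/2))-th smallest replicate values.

α = 0.40; lower rank = 10 × 0.200 = 2; upper rank = 10 × 0.800 = 8.
The 2nd smallest replicate is 25.81; the 8th is 28.77.

(25.81, 28.77)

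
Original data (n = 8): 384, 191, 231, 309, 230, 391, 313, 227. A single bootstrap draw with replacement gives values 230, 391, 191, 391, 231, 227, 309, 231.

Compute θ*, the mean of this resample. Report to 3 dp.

θ* = 275.125

Mean = (230 + 391 + 191 + 391 + 231 + 227 + 309 + 231) / 8 = 2201.0 / 8 = 275.125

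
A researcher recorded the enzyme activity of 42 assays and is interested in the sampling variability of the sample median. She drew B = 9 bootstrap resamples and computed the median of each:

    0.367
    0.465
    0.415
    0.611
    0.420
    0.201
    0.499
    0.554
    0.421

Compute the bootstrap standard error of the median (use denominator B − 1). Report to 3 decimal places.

Bootstrap SE is the standard deviation of the 9 replicate medians.
Mean of replicates: (0.367 + 0.465 + 0.415 + 0.611 + 0.420 + 0.201 + 0.499 + 0.554 + 0.421) / 9 = 3.9530 / 9 = 0.4392
Sum of squared deviations: (−0.0722)² + (+0.0258)² + (−0.0242)² + (+0.1718)² + (−0.0192)² + (−0.2382)² + (+0.0598)² + (+0.1148)² + (−0.0182)² = 0.1102
Variance = 0.1102 / 8 = 0.0138
SE* = √0.0138

SE* = 0.117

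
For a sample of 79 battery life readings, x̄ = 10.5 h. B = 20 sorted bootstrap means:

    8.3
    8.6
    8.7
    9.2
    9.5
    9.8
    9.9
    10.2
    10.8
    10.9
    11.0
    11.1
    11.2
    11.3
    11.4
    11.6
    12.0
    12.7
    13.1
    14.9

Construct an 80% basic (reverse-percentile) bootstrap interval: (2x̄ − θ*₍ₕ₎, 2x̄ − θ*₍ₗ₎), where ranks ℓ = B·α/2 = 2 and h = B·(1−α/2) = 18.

(8.3, 12.4)

Percentile endpoints at ranks 2 and 18: θ*₍2₎ = 8.6, θ*₍18₎ = 12.7.
Basic interval reflects these around x̄:
  lower = 2 × 10.5 − 12.7 = 8.3
  upper = 2 × 10.5 − 8.6 = 12.4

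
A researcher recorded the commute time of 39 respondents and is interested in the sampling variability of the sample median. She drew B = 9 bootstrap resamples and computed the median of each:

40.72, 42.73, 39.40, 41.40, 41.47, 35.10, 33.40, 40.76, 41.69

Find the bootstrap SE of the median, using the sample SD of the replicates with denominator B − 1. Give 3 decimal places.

SE* = 3.206

Bootstrap SE is the standard deviation of the 9 replicate medians.
Mean of replicates: (40.72 + 42.73 + 39.40 + 41.40 + 41.47 + 35.10 + 33.40 + 40.76 + 41.69) / 9 = 356.6700 / 9 = 39.6300
Sum of squared deviations: (+1.0900)² + (+3.1000)² + (−0.2300)² + (+1.7700)² + (+1.8400)² + (−4.5300)² + (−6.2300)² + (+1.1300)² + (+2.0600)² = 82.2238
Variance = 82.2238 / 8 = 10.2780
SE* = √10.2780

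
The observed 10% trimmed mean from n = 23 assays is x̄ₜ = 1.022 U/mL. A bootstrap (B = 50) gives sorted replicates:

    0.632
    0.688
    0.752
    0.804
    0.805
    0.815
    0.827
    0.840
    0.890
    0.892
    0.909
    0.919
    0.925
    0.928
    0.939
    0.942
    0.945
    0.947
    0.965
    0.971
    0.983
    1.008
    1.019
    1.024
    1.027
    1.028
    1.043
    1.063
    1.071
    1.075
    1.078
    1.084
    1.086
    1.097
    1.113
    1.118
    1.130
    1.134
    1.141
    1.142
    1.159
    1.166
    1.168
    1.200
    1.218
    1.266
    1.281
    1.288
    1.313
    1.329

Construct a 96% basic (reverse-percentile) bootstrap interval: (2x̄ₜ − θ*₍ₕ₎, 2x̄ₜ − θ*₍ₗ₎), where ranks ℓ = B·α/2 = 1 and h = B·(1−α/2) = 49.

(0.731, 1.412)

Percentile endpoints at ranks 1 and 49: θ*₍1₎ = 0.632, θ*₍49₎ = 1.313.
Basic interval reflects these around x̄ₜ:
  lower = 2 × 1.022 − 1.313 = 0.731
  upper = 2 × 1.022 − 0.632 = 1.412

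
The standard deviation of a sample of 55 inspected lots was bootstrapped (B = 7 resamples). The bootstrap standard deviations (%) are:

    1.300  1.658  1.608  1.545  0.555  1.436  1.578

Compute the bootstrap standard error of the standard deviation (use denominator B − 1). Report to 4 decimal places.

Bootstrap SE is the standard deviation of the 7 replicate standard deviations.
Mean of replicates: (1.300 + 1.658 + 1.608 + 1.545 + 0.555 + 1.436 + 1.578) / 7 = 9.68000 / 7 = 1.38286
Sum of squared deviations: (−0.08286)² + (+0.27514)² + (+0.22514)² + (+0.16214)² + (−0.82786)² + (+0.05314)² + (+0.19514)² = 0.88580
Variance = 0.88580 / 6 = 0.14763
SE* = √0.14763

SE* = 0.3842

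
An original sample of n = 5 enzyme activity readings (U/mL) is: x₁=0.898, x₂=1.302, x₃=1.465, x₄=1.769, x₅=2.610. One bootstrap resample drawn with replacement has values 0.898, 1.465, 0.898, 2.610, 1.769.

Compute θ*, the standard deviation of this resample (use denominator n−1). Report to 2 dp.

θ* = 0.71

Mean = 1.5280; sum of squared deviations = 2.0266
s² = 2.0266 / 4 = 0.5066
s = √0.5066 = 0.71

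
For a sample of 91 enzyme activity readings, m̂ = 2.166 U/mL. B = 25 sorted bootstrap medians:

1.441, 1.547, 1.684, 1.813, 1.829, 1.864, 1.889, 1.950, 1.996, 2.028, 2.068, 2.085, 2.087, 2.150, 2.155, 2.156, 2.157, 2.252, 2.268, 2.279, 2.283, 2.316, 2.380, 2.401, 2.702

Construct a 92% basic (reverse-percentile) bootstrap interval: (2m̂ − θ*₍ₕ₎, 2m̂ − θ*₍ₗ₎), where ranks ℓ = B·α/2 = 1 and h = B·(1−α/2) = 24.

(1.931, 2.891)

Percentile endpoints at ranks 1 and 24: θ*₍1₎ = 1.441, θ*₍24₎ = 2.401.
Basic interval reflects these around m̂:
  lower = 2 × 2.166 − 2.401 = 1.931
  upper = 2 × 2.166 − 1.441 = 2.891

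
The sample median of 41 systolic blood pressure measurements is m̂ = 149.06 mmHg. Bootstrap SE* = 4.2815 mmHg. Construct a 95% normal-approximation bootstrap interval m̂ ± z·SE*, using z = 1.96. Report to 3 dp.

(140.668, 157.452)

Margin = 1.96 × 4.2815 = 8.3917
Interval: 149.06 ± 8.3917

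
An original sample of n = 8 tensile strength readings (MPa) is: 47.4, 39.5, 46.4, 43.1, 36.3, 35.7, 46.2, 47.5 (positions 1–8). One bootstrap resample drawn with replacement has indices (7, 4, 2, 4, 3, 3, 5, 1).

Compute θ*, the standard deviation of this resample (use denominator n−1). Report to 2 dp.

Resample values: 46.2, 43.1, 39.5, 43.1, 46.4, 46.4, 36.3, 47.4.
Mean = 43.5500; sum of squared deviations = 107.4600
s² = 107.4600 / 7 = 15.3514
s = √15.3514 = 3.92

θ* = 3.92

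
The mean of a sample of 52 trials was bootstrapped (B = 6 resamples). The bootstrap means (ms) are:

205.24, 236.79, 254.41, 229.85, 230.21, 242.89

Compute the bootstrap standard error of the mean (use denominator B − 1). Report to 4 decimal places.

Bootstrap SE is the standard deviation of the 6 replicate means.
Mean of replicates: (205.24 + 236.79 + 254.41 + 229.85 + 230.21 + 242.89) / 6 = 1399.39000 / 6 = 233.23167
Sum of squared deviations: (−27.99167)² + (+3.55833)² + (+21.17833)² + (−3.38167)² + (−3.02167)² + (+9.65833)² = 1358.56648
Variance = 1358.56648 / 5 = 271.71330
SE* = √271.71330

SE* = 16.4837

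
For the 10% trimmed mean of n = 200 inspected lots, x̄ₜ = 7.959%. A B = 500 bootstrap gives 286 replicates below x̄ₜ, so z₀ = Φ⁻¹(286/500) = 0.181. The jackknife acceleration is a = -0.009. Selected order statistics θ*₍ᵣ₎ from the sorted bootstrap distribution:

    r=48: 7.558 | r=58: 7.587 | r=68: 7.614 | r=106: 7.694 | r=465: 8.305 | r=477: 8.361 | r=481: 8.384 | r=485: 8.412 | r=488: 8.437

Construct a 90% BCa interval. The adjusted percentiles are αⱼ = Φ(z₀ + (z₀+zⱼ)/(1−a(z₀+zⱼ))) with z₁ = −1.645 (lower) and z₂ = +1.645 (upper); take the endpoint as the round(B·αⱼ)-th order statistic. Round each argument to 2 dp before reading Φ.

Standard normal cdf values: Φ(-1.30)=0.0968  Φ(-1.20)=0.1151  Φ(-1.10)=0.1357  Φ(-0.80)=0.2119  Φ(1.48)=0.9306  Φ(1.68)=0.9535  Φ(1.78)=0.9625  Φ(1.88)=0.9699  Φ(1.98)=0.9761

(7.558, 8.437)

Lower: z₀ + z₁ = 0.181 + (-1.645) = -1.464; 1 − a(z₀+z₁) = 1 − (-0.009)(-1.464) = 0.9868; argument = 0.181 + (-1.464)/0.9868 = -1.3025 → -1.30.
α₁ = Φ(-1.30) = 0.0968; rank = round(500 × 0.0968) = 48; θ*₍48₎ = 7.558.
Upper: z₀ + z₂ = 1.826; 1 − a(z₀+z₂) = 1.0164; argument = 1.9775 → 1.98; α₂ = 0.9761; rank = 488; θ*₍488₎ = 8.437.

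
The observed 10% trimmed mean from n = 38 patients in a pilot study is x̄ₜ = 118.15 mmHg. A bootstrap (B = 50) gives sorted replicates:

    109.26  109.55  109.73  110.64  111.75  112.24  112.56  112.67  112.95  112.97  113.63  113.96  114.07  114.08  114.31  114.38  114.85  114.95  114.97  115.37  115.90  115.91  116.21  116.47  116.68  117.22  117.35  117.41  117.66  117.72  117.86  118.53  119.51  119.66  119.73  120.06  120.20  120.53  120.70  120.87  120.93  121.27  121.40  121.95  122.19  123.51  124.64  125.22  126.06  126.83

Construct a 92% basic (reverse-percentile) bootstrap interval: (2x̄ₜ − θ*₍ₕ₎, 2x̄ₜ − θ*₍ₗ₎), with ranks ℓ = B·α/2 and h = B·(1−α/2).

Percentile endpoints at ranks 2 and 48: θ*₍2₎ = 109.55, θ*₍48₎ = 125.22.
Basic interval reflects these around x̄ₜ:
  lower = 2 × 118.15 − 125.22 = 111.08
  upper = 2 × 118.15 − 109.55 = 126.75

(111.08, 126.75)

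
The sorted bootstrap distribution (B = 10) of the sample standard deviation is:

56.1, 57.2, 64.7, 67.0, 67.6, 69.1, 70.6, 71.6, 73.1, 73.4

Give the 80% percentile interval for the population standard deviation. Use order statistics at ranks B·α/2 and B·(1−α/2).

(56.1, 73.1)

α = 0.20; lower rank = 10 × 0.100 = 1; upper rank = 10 × 0.900 = 9.
The 1st smallest replicate is 56.1; the 9th is 73.1.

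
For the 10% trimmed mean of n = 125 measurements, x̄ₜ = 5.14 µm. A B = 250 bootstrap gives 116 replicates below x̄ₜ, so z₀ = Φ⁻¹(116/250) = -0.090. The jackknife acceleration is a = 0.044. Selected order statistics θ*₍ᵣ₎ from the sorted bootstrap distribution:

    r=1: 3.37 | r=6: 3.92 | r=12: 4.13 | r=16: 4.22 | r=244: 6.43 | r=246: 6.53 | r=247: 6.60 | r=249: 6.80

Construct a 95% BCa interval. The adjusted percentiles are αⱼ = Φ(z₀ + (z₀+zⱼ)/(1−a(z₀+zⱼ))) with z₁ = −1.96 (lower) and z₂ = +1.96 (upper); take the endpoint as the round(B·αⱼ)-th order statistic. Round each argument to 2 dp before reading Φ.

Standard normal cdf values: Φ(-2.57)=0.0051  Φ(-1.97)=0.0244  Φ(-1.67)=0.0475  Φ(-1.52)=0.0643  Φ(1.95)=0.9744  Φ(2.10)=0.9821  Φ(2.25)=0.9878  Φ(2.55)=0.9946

(3.92, 6.43)

Lower: z₀ + z₁ = -0.090 + (-1.960) = -2.050; 1 − a(z₀+z₁) = 1 − (0.044)(-2.050) = 1.0902; argument = -0.090 + (-2.050)/1.0902 = -1.9704 → -1.97.
α₁ = Φ(-1.97) = 0.0244; rank = round(250 × 0.0244) = 6; θ*₍6₎ = 3.92.
Upper: z₀ + z₂ = 1.870; 1 − a(z₀+z₂) = 0.9177; argument = 1.9477 → 1.95; α₂ = 0.9744; rank = 244; θ*₍244₎ = 6.43.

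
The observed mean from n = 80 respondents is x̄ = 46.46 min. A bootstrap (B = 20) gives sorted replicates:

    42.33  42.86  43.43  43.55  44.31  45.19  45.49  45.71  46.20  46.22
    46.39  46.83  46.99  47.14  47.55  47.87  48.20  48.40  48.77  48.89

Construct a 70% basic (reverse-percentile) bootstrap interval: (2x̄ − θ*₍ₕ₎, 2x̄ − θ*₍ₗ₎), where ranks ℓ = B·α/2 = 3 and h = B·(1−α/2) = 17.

(44.72, 49.49)

Percentile endpoints at ranks 3 and 17: θ*₍3₎ = 43.43, θ*₍17₎ = 48.20.
Basic interval reflects these around x̄:
  lower = 2 × 46.46 − 48.20 = 44.72
  upper = 2 × 46.46 − 43.43 = 49.49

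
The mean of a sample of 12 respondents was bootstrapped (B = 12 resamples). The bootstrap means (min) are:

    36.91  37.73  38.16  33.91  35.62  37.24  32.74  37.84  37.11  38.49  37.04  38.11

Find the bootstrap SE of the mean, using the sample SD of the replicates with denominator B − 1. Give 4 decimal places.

Bootstrap SE is the standard deviation of the 12 replicate means.
Mean of replicates: (36.91 + 37.73 + 38.16 + 33.91 + 35.62 + 37.24 + 32.74 + 37.84 + 37.11 + 38.49 + 37.04 + 38.11) / 12 = 440.90000 / 12 = 36.74167
Sum of squared deviations: (+0.16833)² + (+0.98833)² + (+1.41833)² + (−2.83167)² + (−1.12167)² + (+0.49833)² + (−4.00167)² + (+1.09833)² + (+0.36833)² + (+1.74833)² + (+0.29833)² + (+1.36833)² = 34.91497
Variance = 34.91497 / 11 = 3.17409
SE* = √3.17409

SE* = 1.7816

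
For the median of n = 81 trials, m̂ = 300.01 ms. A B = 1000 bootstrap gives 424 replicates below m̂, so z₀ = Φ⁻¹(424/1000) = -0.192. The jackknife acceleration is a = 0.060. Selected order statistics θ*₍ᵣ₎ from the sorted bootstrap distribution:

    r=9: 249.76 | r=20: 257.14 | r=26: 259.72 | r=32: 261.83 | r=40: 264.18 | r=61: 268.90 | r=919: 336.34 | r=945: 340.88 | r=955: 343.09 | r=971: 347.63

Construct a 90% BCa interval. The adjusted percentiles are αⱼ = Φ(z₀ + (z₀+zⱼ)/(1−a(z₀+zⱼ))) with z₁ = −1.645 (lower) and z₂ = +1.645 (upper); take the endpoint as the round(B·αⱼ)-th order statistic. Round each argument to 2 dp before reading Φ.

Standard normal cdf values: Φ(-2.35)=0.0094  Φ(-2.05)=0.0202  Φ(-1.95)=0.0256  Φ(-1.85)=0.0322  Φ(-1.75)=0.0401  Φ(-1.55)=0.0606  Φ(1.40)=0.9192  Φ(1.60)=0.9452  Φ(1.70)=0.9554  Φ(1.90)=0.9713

Lower: z₀ + z₁ = -0.192 + (-1.645) = -1.837; 1 − a(z₀+z₁) = 1 − (0.060)(-1.837) = 1.1102; argument = -0.192 + (-1.837)/1.1102 = -1.8466 → -1.85.
α₁ = Φ(-1.85) = 0.0322; rank = round(1000 × 0.0322) = 32; θ*₍32₎ = 261.83.
Upper: z₀ + z₂ = 1.453; 1 − a(z₀+z₂) = 0.9128; argument = 1.3998 → 1.40; α₂ = 0.9192; rank = 919; θ*₍919₎ = 336.34.

(261.83, 336.34)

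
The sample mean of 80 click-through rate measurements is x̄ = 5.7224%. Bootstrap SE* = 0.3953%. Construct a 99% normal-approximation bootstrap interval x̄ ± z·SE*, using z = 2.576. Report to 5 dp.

Margin = 2.576 × 0.3953 = 1.018293
Interval: 5.7224 ± 1.018293

(4.70411, 6.74069)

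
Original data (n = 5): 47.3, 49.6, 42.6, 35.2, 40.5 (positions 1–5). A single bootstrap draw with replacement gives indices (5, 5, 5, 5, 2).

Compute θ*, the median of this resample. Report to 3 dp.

Resample values: 40.5, 40.5, 40.5, 40.5, 49.6.
Sorted: 40.5, 40.5, 40.5, 40.5, 49.6
Median = middle value = 40.500

θ* = 40.500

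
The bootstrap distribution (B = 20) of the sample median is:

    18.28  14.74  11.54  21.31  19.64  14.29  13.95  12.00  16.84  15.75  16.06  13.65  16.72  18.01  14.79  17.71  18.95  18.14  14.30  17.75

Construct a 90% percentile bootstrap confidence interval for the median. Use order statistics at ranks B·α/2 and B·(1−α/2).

Sorted replicates: 11.54, 12.00, 13.65, 13.95, 14.29, 14.30, 14.74, 14.79, 15.75, 16.06, 16.72, 16.84, 17.71, 17.75, 18.01, 18.14, 18.28, 18.95, 19.64, 21.31
α = 0.10; lower rank = 20 × 0.050 = 1; upper rank = 20 × 0.950 = 19.
The 1st smallest replicate is 11.54; the 19th is 19.64.

(11.54, 19.64)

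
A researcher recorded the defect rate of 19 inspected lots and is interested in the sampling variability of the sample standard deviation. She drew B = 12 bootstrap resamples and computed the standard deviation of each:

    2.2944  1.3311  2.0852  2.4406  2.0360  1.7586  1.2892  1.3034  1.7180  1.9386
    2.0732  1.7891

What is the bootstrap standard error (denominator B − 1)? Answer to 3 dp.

Bootstrap SE is the standard deviation of the 12 replicate standard deviations.
Mean of replicates: (2.2944 + 1.3311 + 2.0852 + 2.4406 + 2.0360 + 1.7586 + 1.2892 + 1.3034 + 1.7180 + 1.9386 + 2.0732 + 1.7891) / 12 = 22.05740 / 12 = 1.83812
Sum of squared deviations: (+0.45628)² + (−0.50702)² + (+0.24708)² + (+0.60248)² + (+0.19788)² + (−0.07952)² + (−0.54892)² + (−0.53472)² + (−0.12012)² + (+0.10048)² + (+0.23508)² + (−0.04902)² = 1.60420
Variance = 1.60420 / 11 = 0.14584
SE* = √0.14584

SE* = 0.382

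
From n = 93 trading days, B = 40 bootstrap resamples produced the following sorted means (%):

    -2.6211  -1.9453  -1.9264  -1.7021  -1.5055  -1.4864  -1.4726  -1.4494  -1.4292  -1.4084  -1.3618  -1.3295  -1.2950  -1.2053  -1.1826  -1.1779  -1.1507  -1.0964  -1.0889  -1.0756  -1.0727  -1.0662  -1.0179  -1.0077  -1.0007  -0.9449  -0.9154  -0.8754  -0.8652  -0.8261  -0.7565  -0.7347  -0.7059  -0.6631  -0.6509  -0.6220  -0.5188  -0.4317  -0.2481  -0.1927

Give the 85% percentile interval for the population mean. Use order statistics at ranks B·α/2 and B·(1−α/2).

α = 0.15; lower rank = 40 × 0.075 = 3; upper rank = 40 × 0.925 = 37.
The 3rd smallest replicate is -1.9264; the 37th is -0.5188.

(-1.9264, -0.5188)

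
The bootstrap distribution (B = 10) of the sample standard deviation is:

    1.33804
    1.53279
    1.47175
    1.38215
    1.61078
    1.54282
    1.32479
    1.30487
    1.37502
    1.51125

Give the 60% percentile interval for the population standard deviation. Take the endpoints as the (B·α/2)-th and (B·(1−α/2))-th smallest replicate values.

(1.32479, 1.53279)

Sorted replicates: 1.30487, 1.32479, 1.33804, 1.37502, 1.38215, 1.47175, 1.51125, 1.53279, 1.54282, 1.61078
α = 0.40; lower rank = 10 × 0.200 = 2; upper rank = 10 × 0.800 = 8.
The 2nd smallest replicate is 1.32479; the 8th is 1.53279.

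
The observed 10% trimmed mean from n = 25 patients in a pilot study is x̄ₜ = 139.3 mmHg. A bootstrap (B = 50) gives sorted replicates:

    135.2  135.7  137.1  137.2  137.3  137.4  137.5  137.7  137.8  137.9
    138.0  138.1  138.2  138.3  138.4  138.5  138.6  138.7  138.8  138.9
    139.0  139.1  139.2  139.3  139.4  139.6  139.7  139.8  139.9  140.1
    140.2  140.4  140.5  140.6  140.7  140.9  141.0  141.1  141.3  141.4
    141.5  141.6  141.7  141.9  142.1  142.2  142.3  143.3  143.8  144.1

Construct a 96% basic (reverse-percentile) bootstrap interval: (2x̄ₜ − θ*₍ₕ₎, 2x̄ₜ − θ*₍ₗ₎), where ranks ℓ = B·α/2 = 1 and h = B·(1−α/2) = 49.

(134.8, 143.4)

Percentile endpoints at ranks 1 and 49: θ*₍1₎ = 135.2, θ*₍49₎ = 143.8.
Basic interval reflects these around x̄ₜ:
  lower = 2 × 139.3 − 143.8 = 134.8
  upper = 2 × 139.3 − 135.2 = 143.4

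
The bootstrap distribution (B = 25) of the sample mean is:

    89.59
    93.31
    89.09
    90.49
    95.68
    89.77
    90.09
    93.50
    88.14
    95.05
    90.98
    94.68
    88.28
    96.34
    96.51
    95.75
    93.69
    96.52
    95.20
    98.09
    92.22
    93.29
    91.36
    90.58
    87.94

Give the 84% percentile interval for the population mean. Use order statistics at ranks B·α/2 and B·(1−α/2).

Sorted replicates: 87.94, 88.14, 88.28, 89.09, 89.59, 89.77, 90.09, 90.49, 90.58, 90.98, 91.36, 92.22, 93.29, 93.31, 93.50, 93.69, 94.68, 95.05, 95.20, 95.68, 95.75, 96.34, 96.51, 96.52, 98.09
α = 0.16; lower rank = 25 × 0.080 = 2; upper rank = 25 × 0.920 = 23.
The 2nd smallest replicate is 88.14; the 23rd is 96.51.

(88.14, 96.51)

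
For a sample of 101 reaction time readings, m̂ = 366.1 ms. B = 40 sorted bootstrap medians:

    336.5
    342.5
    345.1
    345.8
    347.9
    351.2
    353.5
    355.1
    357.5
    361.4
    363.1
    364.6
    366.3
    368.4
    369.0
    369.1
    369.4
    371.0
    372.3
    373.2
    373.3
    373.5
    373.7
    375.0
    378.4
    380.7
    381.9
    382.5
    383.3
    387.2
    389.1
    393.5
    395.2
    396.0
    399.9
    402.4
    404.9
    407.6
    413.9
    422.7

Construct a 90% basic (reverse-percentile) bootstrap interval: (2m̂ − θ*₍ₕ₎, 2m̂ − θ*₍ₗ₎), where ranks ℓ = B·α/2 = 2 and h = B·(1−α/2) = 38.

(324.6, 389.7)

Percentile endpoints at ranks 2 and 38: θ*₍2₎ = 342.5, θ*₍38₎ = 407.6.
Basic interval reflects these around m̂:
  lower = 2 × 366.1 − 407.6 = 324.6
  upper = 2 × 366.1 − 342.5 = 389.7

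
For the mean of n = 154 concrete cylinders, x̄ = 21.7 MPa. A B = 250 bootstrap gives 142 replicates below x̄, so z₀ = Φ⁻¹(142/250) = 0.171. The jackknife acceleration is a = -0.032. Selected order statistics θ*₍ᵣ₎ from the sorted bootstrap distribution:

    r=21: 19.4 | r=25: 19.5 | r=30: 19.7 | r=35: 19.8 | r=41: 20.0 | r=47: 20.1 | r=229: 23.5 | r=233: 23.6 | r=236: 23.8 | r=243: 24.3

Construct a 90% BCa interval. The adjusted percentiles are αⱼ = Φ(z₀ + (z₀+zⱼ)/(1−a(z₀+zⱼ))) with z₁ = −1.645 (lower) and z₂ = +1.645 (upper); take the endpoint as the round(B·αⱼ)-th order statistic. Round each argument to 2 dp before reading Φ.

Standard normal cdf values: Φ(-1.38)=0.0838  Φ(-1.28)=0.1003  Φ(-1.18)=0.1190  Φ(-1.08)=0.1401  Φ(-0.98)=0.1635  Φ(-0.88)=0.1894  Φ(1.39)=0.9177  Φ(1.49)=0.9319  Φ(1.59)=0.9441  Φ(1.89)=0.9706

Lower: z₀ + z₁ = 0.171 + (-1.645) = -1.474; 1 − a(z₀+z₁) = 1 − (-0.032)(-1.474) = 0.9528; argument = 0.171 + (-1.474)/0.9528 = -1.3760 → -1.38.
α₁ = Φ(-1.38) = 0.0838; rank = round(250 × 0.0838) = 21; θ*₍21₎ = 19.4.
Upper: z₀ + z₂ = 1.816; 1 − a(z₀+z₂) = 1.0581; argument = 1.8873 → 1.89; α₂ = 0.9706; rank = 243; θ*₍243₎ = 24.3.

(19.4, 24.3)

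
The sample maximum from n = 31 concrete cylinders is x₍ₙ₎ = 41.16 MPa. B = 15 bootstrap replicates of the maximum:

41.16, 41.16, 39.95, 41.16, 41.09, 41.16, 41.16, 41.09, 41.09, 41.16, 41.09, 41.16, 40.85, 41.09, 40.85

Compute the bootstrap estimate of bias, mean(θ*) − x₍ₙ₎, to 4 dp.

bias = −0.1453

mean(θ*) = (41.16 + 41.16 + 39.95 + 41.16 + 41.09 + 41.16 + 41.16 + 41.09 + 41.09 + 41.16 + 41.09 + 41.16 + 40.85 + 41.09 + 40.85) / 15 = 41.01467
bias = 41.01467 − 41.16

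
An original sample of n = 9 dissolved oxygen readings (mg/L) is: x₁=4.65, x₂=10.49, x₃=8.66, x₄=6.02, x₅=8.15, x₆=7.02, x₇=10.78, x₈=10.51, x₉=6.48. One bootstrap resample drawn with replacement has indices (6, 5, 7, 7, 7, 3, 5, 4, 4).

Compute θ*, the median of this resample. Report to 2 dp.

Resample values: 7.02, 8.15, 10.78, 10.78, 10.78, 8.66, 8.15, 6.02, 6.02.
Sorted: 6.02, 6.02, 7.02, 8.15, 8.15, 8.66, 10.78, 10.78, 10.78
Median = middle value = 8.15

θ* = 8.15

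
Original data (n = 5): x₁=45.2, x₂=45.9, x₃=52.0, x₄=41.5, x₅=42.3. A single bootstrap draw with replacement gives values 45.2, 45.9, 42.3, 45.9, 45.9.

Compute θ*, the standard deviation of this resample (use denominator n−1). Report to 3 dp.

Mean = 45.0400; sum of squared deviations = 9.7520
s² = 9.7520 / 4 = 2.4380
s = √2.4380 = 1.561

θ* = 1.561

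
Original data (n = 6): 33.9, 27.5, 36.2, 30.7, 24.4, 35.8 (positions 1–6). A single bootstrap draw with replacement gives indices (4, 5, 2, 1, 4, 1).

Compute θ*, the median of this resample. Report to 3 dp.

θ* = 30.700

Resample values: 30.7, 24.4, 27.5, 33.9, 30.7, 33.9.
Sorted: 24.4, 27.5, 30.7, 30.7, 33.9, 33.9
Median = average of the two middle values = 30.700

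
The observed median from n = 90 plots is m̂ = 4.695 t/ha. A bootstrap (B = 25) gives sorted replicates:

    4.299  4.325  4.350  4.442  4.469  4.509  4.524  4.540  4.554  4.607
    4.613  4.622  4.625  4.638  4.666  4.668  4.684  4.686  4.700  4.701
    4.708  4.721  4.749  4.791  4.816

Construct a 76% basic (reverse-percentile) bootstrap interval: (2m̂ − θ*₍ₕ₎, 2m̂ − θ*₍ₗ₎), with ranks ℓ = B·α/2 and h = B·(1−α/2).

Percentile endpoints at ranks 3 and 22: θ*₍3₎ = 4.350, θ*₍22₎ = 4.721.
Basic interval reflects these around m̂:
  lower = 2 × 4.695 − 4.721 = 4.669
  upper = 2 × 4.695 − 4.350 = 5.040

(4.669, 5.040)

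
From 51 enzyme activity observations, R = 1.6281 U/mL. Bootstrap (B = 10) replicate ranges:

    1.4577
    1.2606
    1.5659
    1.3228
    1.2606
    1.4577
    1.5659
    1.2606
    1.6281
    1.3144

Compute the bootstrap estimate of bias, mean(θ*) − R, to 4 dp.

bias = −0.2187

mean(θ*) = (1.4577 + 1.2606 + 1.5659 + 1.3228 + 1.2606 + 1.4577 + 1.5659 + 1.2606 + 1.6281 + 1.3144) / 10 = 1.40943
bias = 1.40943 − 1.6281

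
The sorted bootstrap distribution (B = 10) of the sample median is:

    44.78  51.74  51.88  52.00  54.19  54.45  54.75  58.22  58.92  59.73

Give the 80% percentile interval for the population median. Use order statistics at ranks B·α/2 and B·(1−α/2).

(44.78, 58.92)

α = 0.20; lower rank = 10 × 0.100 = 1; upper rank = 10 × 0.900 = 9.
The 1st smallest replicate is 44.78; the 9th is 58.92.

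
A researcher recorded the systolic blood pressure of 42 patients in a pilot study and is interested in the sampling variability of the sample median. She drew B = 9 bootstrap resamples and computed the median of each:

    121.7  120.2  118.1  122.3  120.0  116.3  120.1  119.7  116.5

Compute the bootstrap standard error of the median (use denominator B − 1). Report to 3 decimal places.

Bootstrap SE is the standard deviation of the 9 replicate medians.
Mean of replicates: (121.7 + 120.2 + 118.1 + 122.3 + 120.0 + 116.3 + 120.1 + 119.7 + 116.5) / 9 = 1074.9000 / 9 = 119.4333
Sum of squared deviations: (+2.2667)² + (+0.7667)² + (−1.3333)² + (+2.8667)² + (+0.5667)² + (−3.1333)² + (+0.6667)² + (+0.2667)² + (−2.9333)² = 34.9800
Variance = 34.9800 / 8 = 4.3725
SE* = √4.3725

SE* = 2.091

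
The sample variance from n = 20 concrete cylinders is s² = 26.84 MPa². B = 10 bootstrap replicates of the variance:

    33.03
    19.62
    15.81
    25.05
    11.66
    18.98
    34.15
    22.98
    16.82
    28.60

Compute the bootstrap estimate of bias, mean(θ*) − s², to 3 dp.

bias = −4.170

mean(θ*) = (33.03 + 19.62 + 15.81 + 25.05 + 11.66 + 18.98 + 34.15 + 22.98 + 16.82 + 28.60) / 10 = 22.6700
bias = 22.6700 − 26.84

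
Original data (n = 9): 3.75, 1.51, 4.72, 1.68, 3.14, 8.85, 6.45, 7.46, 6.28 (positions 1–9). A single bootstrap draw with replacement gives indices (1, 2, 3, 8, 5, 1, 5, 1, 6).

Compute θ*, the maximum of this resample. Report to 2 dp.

θ* = 8.85

Resample values: 3.75, 1.51, 4.72, 7.46, 3.14, 3.75, 3.14, 3.75, 8.85.
Maximum = 8.85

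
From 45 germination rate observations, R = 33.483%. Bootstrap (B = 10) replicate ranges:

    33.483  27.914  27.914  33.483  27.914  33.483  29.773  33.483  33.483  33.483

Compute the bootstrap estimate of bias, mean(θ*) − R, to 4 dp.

bias = −2.0417

mean(θ*) = (33.483 + 27.914 + 27.914 + 33.483 + 27.914 + 33.483 + 29.773 + 33.483 + 33.483 + 33.483) / 10 = 31.44130
bias = 31.44130 − 33.483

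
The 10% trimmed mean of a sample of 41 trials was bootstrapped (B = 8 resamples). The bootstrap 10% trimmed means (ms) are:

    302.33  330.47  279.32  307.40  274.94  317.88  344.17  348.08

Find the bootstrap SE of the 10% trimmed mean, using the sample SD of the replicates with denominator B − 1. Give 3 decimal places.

SE* = 27.410

Bootstrap SE is the standard deviation of the 8 replicate 10% trimmed means.
Mean of replicates: (302.33 + 330.47 + 279.32 + 307.40 + 274.94 + 317.88 + 344.17 + 348.08) / 8 = 2504.5900 / 8 = 313.0738
Sum of squared deviations: (−10.7438)² + (+17.3963)² + (−33.7538)² + (−5.6738)² + (−38.1338)² + (+4.8062)² + (+31.0962)² + (+35.0062)² = 5259.2620
Variance = 5259.2620 / 7 = 751.3231
SE* = √751.3231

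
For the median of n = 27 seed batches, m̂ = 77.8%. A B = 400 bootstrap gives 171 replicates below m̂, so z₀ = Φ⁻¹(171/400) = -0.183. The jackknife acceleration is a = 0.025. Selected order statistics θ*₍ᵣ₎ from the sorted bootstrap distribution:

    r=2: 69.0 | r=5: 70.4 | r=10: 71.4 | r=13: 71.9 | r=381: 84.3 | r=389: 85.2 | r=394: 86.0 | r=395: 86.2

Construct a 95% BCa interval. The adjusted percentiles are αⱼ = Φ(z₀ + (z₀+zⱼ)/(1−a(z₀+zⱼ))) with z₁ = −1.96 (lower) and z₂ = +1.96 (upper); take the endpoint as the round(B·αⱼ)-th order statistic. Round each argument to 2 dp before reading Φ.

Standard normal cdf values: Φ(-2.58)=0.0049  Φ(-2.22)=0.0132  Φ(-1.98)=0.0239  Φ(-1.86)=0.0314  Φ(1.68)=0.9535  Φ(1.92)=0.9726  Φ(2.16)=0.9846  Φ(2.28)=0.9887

Lower: z₀ + z₁ = -0.183 + (-1.960) = -2.143; 1 − a(z₀+z₁) = 1 − (0.025)(-2.143) = 1.0536; argument = -0.183 + (-2.143)/1.0536 = -2.2170 → -2.22.
α₁ = Φ(-2.22) = 0.0132; rank = round(400 × 0.0132) = 5; θ*₍5₎ = 70.4.
Upper: z₀ + z₂ = 1.777; 1 − a(z₀+z₂) = 0.9556; argument = 1.6766 → 1.68; α₂ = 0.9535; rank = 381; θ*₍381₎ = 84.3.

(70.4, 84.3)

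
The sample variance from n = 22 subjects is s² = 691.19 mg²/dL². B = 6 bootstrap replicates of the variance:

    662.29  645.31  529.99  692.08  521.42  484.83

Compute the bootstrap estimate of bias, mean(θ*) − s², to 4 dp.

bias = −101.8700

mean(θ*) = (662.29 + 645.31 + 529.99 + 692.08 + 521.42 + 484.83) / 6 = 589.32000
bias = 589.32000 − 691.19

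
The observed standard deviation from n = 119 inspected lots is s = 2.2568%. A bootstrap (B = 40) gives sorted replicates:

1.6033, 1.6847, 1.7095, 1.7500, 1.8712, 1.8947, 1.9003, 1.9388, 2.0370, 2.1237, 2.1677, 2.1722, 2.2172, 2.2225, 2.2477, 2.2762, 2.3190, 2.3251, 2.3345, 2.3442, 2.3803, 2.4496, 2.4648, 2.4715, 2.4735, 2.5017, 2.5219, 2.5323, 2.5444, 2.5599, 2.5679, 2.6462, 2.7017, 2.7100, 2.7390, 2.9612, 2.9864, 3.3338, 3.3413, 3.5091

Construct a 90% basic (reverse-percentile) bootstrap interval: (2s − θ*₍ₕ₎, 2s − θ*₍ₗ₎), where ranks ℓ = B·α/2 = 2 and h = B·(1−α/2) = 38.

Percentile endpoints at ranks 2 and 38: θ*₍2₎ = 1.6847, θ*₍38₎ = 3.3338.
Basic interval reflects these around s:
  lower = 2 × 2.2568 − 3.3338 = 1.1798
  upper = 2 × 2.2568 − 1.6847 = 2.8289

(1.1798, 2.8289)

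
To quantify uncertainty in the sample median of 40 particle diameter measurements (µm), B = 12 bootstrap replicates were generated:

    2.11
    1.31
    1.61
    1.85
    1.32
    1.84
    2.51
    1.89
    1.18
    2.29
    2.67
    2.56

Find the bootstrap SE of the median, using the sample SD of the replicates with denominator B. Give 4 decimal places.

Bootstrap SE is the standard deviation of the 12 replicate medians.
Mean of replicates: (2.11 + 1.31 + 1.61 + 1.85 + 1.32 + 1.84 + 2.51 + 1.89 + 1.18 + 2.29 + 2.67 + 2.56) / 12 = 23.14000 / 12 = 1.92833
Sum of squared deviations: (+0.18167)² + (−0.61833)² + (−0.31833)² + (−0.07833)² + (−0.60833)² + (−0.08833)² + (+0.58167)² + (−0.03833)² + (−0.74833)² + (+0.36167)² + (+0.74167)² + (+0.63167)² = 2.88037
Variance = 2.88037 / 12 = 0.24003
SE* = √0.24003

SE* = 0.4899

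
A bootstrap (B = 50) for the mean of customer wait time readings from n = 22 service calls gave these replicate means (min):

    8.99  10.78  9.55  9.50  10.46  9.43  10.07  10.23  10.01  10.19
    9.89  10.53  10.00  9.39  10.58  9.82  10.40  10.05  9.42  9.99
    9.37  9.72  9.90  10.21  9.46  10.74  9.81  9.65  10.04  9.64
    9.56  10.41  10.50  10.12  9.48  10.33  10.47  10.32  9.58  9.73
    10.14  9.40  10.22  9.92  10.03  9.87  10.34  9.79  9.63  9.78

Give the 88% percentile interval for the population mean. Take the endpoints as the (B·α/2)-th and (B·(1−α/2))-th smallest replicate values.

Sorted replicates: 8.99, 9.37, 9.39, 9.40, 9.42, 9.43, 9.46, 9.48, 9.50, 9.55, 9.56, 9.58, 9.63, 9.64, 9.65, 9.72, 9.73, 9.78, 9.79, 9.81, 9.82, 9.87, 9.89, 9.90, 9.92, 9.99, 10.00, 10.01, 10.03, 10.04, 10.05, 10.07, 10.12, 10.14, 10.19, 10.21, 10.22, 10.23, 10.32, 10.33, 10.34, 10.40, 10.41, 10.46, 10.47, 10.50, 10.53, 10.58, 10.74, 10.78
α = 0.12; lower rank = 50 × 0.060 = 3; upper rank = 50 × 0.940 = 47.
The 3rd smallest replicate is 9.39; the 47th is 10.53.

(9.39, 10.53)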